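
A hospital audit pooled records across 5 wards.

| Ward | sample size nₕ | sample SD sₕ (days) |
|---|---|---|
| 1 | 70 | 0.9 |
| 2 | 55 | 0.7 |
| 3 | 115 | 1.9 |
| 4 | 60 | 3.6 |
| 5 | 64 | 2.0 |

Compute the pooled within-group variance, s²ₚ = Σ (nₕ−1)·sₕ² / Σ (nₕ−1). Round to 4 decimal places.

4.2076

Degrees of freedom: 69 + 54 + 114 + 59 + 63 = 359.
Σ(nₕ−1)sₕ² = 69·0.81 + 54·0.49 + 114·3.61 + 59·12.96 + 63·4 = 1510.53.
s²ₚ = 1510.53 / 359 = 4.207604... → 4.2076.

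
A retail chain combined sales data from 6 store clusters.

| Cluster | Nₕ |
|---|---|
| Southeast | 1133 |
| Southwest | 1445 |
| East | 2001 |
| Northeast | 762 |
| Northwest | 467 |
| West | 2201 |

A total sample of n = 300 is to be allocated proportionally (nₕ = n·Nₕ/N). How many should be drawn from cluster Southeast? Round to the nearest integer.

N = 1133 + 1445 + 2001 + 762 + 467 + 2201 = 8009.
n_Southeast = 300·1133/8009 = 42.440... → 42.

42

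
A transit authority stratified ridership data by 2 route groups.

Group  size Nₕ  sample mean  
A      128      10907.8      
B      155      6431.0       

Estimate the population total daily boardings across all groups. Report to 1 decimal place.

2393003.4

Population total = Σ Nₕ·x̄ₕ (each stratum's size times its mean).
128·10907.8 + 155·6431.0 = 1396198.4 + 996805 = 2393003.4.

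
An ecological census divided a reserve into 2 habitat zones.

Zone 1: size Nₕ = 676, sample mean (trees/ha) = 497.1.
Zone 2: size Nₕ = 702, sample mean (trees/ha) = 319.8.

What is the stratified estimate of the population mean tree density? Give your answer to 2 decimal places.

406.78

N = 676 + 702 = 1378.
The stratified mean weights each stratum mean by its population share Nₕ/N.
Σ Nₕx̄ₕ = 676·497.1 + 702·319.8 = 336039.6 + 224499.6 = 560539.2.
Divide by N: 560539.2 / 1378 = 406.7774... → 406.78.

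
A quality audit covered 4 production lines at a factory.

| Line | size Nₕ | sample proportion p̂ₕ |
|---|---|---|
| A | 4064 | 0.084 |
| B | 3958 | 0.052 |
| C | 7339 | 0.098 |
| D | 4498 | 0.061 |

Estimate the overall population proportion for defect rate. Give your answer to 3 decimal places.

N = 4064 + 3958 + 7339 + 4498 = 19859.
Overall proportion = Σ (Nₕ/N)·p̂ₕ.
Σ Nₕp̂ₕ = 341.376 + 205.816 + 719.222 + 274.378 = 1540.792.
1540.792 / 19859 = 0.07759... → 0.078.

0.078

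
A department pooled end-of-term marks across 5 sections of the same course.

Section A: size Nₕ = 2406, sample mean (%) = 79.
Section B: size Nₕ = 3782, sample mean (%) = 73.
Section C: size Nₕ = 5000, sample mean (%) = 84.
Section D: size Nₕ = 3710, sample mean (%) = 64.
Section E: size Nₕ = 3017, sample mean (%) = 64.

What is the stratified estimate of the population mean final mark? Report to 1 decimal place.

N = 17915; weights Wₕ = Nₕ/N = (0.1343, 0.2111, 0.2791, 0.2071, 0.1684).
x̄_st = Σ Wₕ·x̄ₕ = 0.1343·79 + 0.2111·73 + 0.2791·84 + 0.2071·64 + 0.1684·64 ≈ 73.496...
→ 73.5.

73.5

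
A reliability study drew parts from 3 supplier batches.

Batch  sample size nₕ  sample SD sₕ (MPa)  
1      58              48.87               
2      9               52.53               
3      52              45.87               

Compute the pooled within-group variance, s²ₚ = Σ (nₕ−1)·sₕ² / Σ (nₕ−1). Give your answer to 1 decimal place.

2288.9

1: (58−1)·48.87² = 57·2388.2769 = 136131.7833
2: (9−1)·52.53² = 8·2759.4009 = 22075.2072
3: (52−1)·45.87² = 51·2104.0569 = 107306.9019
Numerator = 265513.8924; denominator = Σ(nₕ−1) = 116.
s²ₚ = 265513.8924/116 = 2288.913... → 2288.9.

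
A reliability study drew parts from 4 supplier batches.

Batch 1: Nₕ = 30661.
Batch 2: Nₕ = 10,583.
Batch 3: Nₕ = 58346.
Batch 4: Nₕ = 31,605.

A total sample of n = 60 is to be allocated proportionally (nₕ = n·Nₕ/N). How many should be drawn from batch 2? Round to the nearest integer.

N = 30661 + 10583 + 58346 + 31605 = 131195.
n_2 = 60·10583/131195 = 4.840... → 5.

5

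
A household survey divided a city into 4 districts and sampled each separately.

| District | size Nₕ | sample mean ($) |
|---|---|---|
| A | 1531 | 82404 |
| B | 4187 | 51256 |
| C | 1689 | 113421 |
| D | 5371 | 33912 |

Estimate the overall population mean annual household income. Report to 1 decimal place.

N = 1531 + 4187 + 1689 + 5371 = 12778.
Overall mean = Σ (Nₕ/N)·x̄ₕ — weight by population share, not a simple average.
Σ Nₕx̄ₕ = 1531·82404 + 4187·51256 + 1689·113421 + 5371·33912 = 126160524 + 214608872 + 191568069 + 182141352 = 714478817.
Divide by N: 714478817 / 12778 = 55914.761... → 55914.8.

55914.8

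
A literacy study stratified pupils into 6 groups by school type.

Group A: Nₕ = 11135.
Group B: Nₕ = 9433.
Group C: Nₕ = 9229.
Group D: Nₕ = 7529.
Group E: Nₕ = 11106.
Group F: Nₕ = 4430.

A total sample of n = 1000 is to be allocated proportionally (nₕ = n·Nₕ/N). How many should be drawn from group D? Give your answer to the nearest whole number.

Share of group D = 7529/52862 = 0.14243.
Allocate 1000 × 0.14243 = 142.427... → 142.

142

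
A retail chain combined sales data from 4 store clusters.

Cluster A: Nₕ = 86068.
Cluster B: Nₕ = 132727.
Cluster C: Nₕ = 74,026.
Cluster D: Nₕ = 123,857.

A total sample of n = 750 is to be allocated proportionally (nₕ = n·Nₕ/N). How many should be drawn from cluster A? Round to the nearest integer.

Share of cluster A = 86068/416678 = 0.20656.
Allocate 750 × 0.20656 = 154.918... → 155.

155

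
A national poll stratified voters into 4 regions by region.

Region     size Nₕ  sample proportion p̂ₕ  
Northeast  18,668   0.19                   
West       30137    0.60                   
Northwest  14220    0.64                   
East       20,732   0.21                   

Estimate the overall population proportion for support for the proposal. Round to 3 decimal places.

0.419

Wₕ = Nₕ/N with N = 83757: 0.2229, 0.3598, 0.1698, 0.2475.
p̂_st = 0.2229·0.19 + 0.3598·0.60 + 0.1698·0.64 + 0.2475·0.21 ≈ 0.41887... → 0.419.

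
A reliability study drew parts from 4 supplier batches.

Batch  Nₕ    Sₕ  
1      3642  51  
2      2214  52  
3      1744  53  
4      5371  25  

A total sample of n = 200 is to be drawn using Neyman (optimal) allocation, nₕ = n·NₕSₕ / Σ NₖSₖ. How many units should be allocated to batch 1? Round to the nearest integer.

70

1: NₕSₕ = 3642·51 = 185742
2: NₕSₕ = 2214·52 = 115128
3: NₕSₕ = 1744·53 = 92432
4: NₕSₕ = 5371·25 = 134275
Σ NₕSₕ = 527577.
n_1 = 200·185742/527577 = 70.413... → 70.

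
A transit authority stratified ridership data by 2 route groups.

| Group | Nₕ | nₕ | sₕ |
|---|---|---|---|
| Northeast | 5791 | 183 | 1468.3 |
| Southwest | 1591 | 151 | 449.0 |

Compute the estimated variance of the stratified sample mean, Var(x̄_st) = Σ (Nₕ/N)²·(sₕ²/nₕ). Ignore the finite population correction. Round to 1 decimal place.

N = 7382; Wₕ = Nₕ/N.
group Northeast: (5791/7382)²·1468.3²/183 = 7249.9925
group Southwest: (1591/7382)²·449.0²/151 = 62.0166
Sum = 7312.0091 → 7312.0.

7312.0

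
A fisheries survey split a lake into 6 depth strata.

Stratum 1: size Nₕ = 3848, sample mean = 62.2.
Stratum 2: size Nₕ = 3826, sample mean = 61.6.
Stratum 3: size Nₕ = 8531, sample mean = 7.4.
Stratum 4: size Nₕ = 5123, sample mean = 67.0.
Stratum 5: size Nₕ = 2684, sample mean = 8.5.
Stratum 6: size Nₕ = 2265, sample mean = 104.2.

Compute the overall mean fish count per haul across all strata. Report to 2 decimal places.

N = 3848 + 3826 + 8531 + 5123 + 2684 + 2265 = 26277.
Weight each subgroup mean by Nₕ/N and sum.
Σ Nₕx̄ₕ = 3848·62.2 + 3826·61.6 + 8531·7.4 + 5123·67.0 + 2684·8.5 + 2265·104.2 = 239345.6 + 235681.6 + 63129.4 + 343241 + 22814 + 236013 = 1140224.6.
Divide by N: 1140224.6 / 26277 = 43.3925... → 43.39.

43.39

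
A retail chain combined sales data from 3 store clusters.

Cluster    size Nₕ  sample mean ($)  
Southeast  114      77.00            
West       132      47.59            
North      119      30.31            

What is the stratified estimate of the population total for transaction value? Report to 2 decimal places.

18666.77

Estimate total by summing Nₕ·x̄ₕ over strata.
114·77.00 + 132·47.59 + 119·30.31 = 8778 + 6281.88 + 3606.89 = 18666.77.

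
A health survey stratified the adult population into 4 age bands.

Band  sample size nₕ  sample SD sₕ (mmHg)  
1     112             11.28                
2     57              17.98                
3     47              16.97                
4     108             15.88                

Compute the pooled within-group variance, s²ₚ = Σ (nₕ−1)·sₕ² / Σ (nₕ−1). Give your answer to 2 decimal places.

226.43

1: (112−1)·11.28² = 111·127.2384 = 14123.4624
2: (57−1)·17.98² = 56·323.2804 = 18103.7024
3: (47−1)·16.97² = 46·287.9809 = 13247.1214
4: (108−1)·15.88² = 107·252.1744 = 26982.6608
Numerator = 72456.947; denominator = Σ(nₕ−1) = 320.
s²ₚ = 72456.947/320 = 226.4280... → 226.43.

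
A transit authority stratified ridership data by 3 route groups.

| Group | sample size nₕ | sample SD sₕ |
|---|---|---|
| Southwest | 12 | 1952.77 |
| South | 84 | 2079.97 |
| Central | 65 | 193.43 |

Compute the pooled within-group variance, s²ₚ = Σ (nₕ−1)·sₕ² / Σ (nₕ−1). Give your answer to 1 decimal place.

2553302.7

Degrees of freedom: 11 + 83 + 64 = 158.
Σ(nₕ−1)sₕ² = 11·3813310.6729 + 83·4326275.2009 + 64·37415.1649 = 403421829.6302.
s²ₚ = 403421829.6302 / 158 = 2553302.719... → 2553302.7.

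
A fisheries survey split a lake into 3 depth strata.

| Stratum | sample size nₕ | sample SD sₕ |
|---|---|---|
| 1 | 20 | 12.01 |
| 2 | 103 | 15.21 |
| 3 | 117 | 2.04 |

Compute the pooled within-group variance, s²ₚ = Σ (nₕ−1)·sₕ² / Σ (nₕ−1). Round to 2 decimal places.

113.17

Degrees of freedom: 19 + 102 + 116 = 237.
Σ(nₕ−1)sₕ² = 19·144.2401 + 102·231.3441 + 116·4.1616 = 26820.4057.
s²ₚ = 26820.4057 / 237 = 113.1663... → 113.17.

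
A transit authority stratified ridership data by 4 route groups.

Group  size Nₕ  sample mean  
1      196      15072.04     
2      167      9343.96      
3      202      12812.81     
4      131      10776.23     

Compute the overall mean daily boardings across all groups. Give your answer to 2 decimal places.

12233.38

N = 696; weights Wₕ = Nₕ/N = (0.2816, 0.2399, 0.2902, 0.1882).
x̄_st = Σ Wₕ·x̄ₕ = 0.2816·15072.04 + 0.2399·9343.96 + 0.2902·12812.81 + 0.1882·10776.23 ≈ 12233.3835...
→ 12233.38.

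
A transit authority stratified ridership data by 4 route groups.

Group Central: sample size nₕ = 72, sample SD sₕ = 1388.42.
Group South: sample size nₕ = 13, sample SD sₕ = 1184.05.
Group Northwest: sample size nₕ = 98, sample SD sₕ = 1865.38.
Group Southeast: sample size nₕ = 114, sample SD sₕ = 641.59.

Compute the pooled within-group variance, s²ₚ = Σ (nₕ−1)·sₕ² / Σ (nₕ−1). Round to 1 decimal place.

Central: (72−1)·1388.42² = 71·1927710.0964 = 136867416.8444
South: (13−1)·1184.05² = 12·1401974.4025 = 16823692.83
Northwest: (98−1)·1865.38² = 97·3479642.5444 = 337525326.8068
Southeast: (114−1)·641.59² = 113·411637.7281 = 46515063.2753
Numerator = 537731499.7565; denominator = Σ(nₕ−1) = 293.
s²ₚ = 537731499.7565/293 = 1835261.091... → 1835261.1.

1835261.1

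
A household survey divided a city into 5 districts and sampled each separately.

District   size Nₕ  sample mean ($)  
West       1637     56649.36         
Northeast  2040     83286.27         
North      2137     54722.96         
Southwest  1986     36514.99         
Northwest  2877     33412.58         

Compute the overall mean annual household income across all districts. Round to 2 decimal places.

51346.70

N = 10677; weights Wₕ = Nₕ/N = (0.1533, 0.1911, 0.2001, 0.1860, 0.2695).
x̄_st = Σ Wₕ·x̄ₕ = 0.1533·56649.36 + 0.1911·83286.27 + 0.2001·54722.96 + 0.1860·36514.99 + 0.2695·33412.58 ≈ 51346.7005...
→ 51346.70.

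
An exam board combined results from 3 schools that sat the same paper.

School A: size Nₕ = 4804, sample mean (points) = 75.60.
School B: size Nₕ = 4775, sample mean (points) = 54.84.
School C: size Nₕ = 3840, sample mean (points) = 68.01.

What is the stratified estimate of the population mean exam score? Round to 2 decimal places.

66.04

N = 4804 + 4775 + 3840 = 13419.
Overall mean = Σ (Nₕ/N)·x̄ₕ — weight by population share, not a simple average.
Σ Nₕx̄ₕ = 4804·75.60 + 4775·54.84 + 3840·68.01 = 363182.4 + 261861 + 261158.4 = 886201.8.
Divide by N: 886201.8 / 13419 = 66.0408... → 66.04.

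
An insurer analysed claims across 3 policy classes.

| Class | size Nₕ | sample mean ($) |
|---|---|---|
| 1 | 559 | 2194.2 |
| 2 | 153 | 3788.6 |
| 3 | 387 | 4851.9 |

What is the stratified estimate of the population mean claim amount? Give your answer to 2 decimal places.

3352.05

N = 559 + 153 + 387 = 1099.
Overall mean = Σ (Nₕ/N)·x̄ₕ — weight by population share, not a simple average.
Σ Nₕx̄ₕ = 559·2194.2 + 153·3788.6 + 387·4851.9 = 1226557.8 + 579655.8 + 1877685.3 = 3683898.9.
Divide by N: 3683898.9 / 1099 = 3352.0463... → 3352.05.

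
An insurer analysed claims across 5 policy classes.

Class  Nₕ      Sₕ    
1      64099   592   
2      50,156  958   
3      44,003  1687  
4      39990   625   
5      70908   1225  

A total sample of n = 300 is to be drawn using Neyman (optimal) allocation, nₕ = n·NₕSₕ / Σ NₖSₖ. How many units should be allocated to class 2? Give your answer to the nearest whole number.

1: NₕSₕ = 64099·592 = 37946608
2: NₕSₕ = 50156·958 = 48049448
3: NₕSₕ = 44003·1687 = 74233061
4: NₕSₕ = 39990·625 = 24993750
5: NₕSₕ = 70908·1225 = 86862300
Σ NₕSₕ = 272085167.
n_2 = 300·48049448/272085167 = 52.979... → 53.

53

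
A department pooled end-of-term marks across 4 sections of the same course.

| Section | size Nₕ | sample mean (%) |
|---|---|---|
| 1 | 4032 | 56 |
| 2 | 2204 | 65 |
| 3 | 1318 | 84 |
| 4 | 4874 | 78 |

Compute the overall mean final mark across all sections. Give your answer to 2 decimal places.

N = 4032 + 2204 + 1318 + 4874 = 12428.
The stratified mean weights each stratum mean by its population share Nₕ/N.
Σ Nₕx̄ₕ = 4032·56 + 2204·65 + 1318·84 + 4874·78 = 225792 + 143260 + 110712 + 380172 = 859936.
Divide by N: 859936 / 12428 = 69.1934... → 69.19.

69.19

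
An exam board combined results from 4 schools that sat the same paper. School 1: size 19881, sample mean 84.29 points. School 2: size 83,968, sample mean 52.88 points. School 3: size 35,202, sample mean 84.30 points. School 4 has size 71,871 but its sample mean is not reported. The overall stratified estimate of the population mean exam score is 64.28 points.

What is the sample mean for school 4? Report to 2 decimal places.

62.26

N = 19881 + 83968 + 35202 + 71871 = 210922.
Overall total = μ·N = 64.28·210922 = 13558066.16.
Subtract the known strata: 19881·84.29 + 83968·52.88 + 35202·84.30 = 9083525.93.
Remaining total for school 4: 13558066.16 − 9083525.93 = 4474540.23.
Divide by its size: 4474540.23 / 71871 = 62.2579... → 62.26.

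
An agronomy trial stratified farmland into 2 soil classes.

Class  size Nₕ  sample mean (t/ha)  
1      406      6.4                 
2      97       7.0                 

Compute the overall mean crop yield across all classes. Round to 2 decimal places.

x̄_st = (Σ Nₕx̄ₕ) / (Σ Nₕ) = (406·6.4 + 97·7.0) / 503
= 3277.4 / 503 = 6.5157... → 6.52.

6.52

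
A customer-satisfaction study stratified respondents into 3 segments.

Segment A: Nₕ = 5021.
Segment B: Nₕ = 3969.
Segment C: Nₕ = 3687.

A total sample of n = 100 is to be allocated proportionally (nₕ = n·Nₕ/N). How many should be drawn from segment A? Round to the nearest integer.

N = 5021 + 3969 + 3687 = 12677.
n_A = 100·5021/12677 = 39.607... → 40.

40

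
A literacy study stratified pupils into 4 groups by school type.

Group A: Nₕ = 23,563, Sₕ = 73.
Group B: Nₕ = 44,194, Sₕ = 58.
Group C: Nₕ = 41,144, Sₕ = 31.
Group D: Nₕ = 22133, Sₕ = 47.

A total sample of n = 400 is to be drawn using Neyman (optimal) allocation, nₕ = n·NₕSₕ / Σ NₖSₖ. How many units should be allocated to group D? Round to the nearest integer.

A: NₕSₕ = 23563·73 = 1720099
B: NₕSₕ = 44194·58 = 2563252
C: NₕSₕ = 41144·31 = 1275464
D: NₕSₕ = 22133·47 = 1040251
Σ NₕSₕ = 6599066.
n_D = 400·1040251/6599066 = 63.054... → 63.

63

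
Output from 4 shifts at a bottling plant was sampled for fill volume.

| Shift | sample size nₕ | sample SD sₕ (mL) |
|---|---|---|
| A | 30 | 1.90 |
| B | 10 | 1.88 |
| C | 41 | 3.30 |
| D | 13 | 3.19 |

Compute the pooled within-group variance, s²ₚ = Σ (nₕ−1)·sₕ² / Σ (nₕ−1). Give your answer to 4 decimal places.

A: (30−1)·1.90² = 29·3.61 = 104.69
B: (10−1)·1.88² = 9·3.5344 = 31.8096
C: (41−1)·3.30² = 40·10.89 = 435.6
D: (13−1)·3.19² = 12·10.1761 = 122.1132
Numerator = 694.2128; denominator = Σ(nₕ−1) = 90.
s²ₚ = 694.2128/90 = 7.713476... → 7.7135.

7.7135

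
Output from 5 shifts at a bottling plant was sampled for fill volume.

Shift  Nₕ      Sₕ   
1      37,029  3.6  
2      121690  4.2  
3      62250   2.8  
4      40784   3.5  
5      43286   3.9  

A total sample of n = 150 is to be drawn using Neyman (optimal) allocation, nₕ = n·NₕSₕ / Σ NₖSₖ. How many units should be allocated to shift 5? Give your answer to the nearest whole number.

1: NₕSₕ = 37029·3.6 = 133304.4
2: NₕSₕ = 121690·4.2 = 511098
3: NₕSₕ = 62250·2.8 = 174300
4: NₕSₕ = 40784·3.5 = 142744
5: NₕSₕ = 43286·3.9 = 168815.4
Σ NₕSₕ = 1130261.8.
n_5 = 150·168815.4/1130261.8 = 22.404... → 22.

22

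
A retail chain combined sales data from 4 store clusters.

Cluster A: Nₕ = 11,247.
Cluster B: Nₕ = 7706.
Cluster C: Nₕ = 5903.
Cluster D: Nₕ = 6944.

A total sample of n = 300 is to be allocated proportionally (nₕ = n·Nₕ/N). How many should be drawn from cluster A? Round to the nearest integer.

N = 11247 + 7706 + 5903 + 6944 = 31800.
n_A = 300·11247/31800 = 106.104... → 106.

106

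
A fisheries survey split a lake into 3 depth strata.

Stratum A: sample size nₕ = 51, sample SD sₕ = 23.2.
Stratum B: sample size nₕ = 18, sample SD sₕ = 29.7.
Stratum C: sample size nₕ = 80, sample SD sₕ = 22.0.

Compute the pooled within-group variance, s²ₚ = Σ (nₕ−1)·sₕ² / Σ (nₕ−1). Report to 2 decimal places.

A: (51−1)·23.2² = 50·538.24 = 26912
B: (18−1)·29.7² = 17·882.09 = 14995.53
C: (80−1)·22.0² = 79·484 = 38236
Numerator = 80143.53; denominator = Σ(nₕ−1) = 146.
s²ₚ = 80143.53/146 = 548.9283... → 548.93.

548.93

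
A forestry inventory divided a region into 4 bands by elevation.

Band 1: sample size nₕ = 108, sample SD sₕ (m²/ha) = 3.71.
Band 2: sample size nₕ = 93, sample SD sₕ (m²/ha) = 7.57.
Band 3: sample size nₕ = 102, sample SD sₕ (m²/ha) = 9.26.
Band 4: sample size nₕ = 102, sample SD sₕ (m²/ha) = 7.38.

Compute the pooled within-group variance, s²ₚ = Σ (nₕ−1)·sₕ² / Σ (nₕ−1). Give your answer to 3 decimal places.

Degrees of freedom: 107 + 92 + 101 + 101 = 401.
Σ(nₕ−1)sₕ² = 107·13.7641 + 92·57.3049 + 101·85.7476 + 101·54.4644 = 20906.2215.
s²ₚ = 20906.2215 / 401 = 52.13522... → 52.135.

52.135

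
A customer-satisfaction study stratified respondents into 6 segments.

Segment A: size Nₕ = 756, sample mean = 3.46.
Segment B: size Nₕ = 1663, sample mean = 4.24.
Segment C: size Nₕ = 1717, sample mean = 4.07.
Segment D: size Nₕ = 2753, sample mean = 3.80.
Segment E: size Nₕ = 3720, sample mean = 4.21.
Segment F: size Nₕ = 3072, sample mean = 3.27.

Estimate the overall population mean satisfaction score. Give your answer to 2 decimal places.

3.86

N = 756 + 1663 + 1717 + 2753 + 3720 + 3072 = 13681.
Overall mean = Σ (Nₕ/N)·x̄ₕ — weight by population share, not a simple average.
Σ Nₕx̄ₕ = 756·3.46 + 1663·4.24 + 1717·4.07 + 2753·3.80 + 3720·4.21 + 3072·3.27 = 2615.76 + 7051.12 + 6988.19 + 10461.4 + 15661.2 + 10045.44 = 52823.11.
Divide by N: 52823.11 / 13681 = 3.8611... → 3.86.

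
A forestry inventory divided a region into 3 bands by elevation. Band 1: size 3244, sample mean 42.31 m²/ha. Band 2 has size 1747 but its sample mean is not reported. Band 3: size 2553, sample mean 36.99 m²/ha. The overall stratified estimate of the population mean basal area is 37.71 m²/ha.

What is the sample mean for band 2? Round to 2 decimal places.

30.22

N = 3244 + 1747 + 2553 = 7544.
Overall total = μ·N = 37.71·7544 = 284484.24.
Subtract the known strata: 3244·42.31 + 2553·36.99 = 231689.11.
Remaining total for band 2: 284484.24 − 231689.11 = 52795.13.
Divide by its size: 52795.13 / 1747 = 30.2205... → 30.22.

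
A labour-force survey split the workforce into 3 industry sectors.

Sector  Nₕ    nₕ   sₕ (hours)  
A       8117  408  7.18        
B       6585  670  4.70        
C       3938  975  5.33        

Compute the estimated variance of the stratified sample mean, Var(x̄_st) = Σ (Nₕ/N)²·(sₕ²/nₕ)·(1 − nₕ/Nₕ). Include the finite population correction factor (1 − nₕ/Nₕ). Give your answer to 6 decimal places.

N = 18640. Term for each stratum: Wₕ²sₕ²/nₕ·(1−nₕ/Nₕ).
Var(x̄_st) = 0.022755716 + 0.003696065 + 0.000978510 = 0.027430291 → 0.027430.

0.027430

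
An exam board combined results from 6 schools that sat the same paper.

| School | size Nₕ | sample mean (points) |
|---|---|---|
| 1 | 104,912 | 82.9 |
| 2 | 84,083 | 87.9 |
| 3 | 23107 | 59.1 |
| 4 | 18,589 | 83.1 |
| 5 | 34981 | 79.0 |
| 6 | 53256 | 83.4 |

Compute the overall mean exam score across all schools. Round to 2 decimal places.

82.16

N = 104912 + 84083 + 23107 + 18589 + 34981 + 53256 = 318928.
Weight each subgroup mean by Nₕ/N and sum.
Σ Nₕx̄ₕ = 104912·82.9 + 84083·87.9 + 23107·59.1 + 18589·83.1 + 34981·79.0 + 53256·83.4 = 8697204.8 + 7390895.7 + 1365623.7 + 1544745.9 + 2763499 + 4441550.4 = 26203519.5.
Divide by N: 26203519.5 / 318928 = 82.1612... → 82.16.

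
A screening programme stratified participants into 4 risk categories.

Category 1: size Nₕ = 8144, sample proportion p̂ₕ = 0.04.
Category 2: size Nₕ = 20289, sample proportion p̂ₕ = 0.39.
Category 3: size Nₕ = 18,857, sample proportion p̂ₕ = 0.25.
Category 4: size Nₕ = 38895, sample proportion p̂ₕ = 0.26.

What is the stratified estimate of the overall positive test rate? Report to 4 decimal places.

0.2676

N = 8144 + 20289 + 18857 + 38895 = 86185.
Overall proportion = Σ (Nₕ/N)·p̂ₕ.
Σ Nₕp̂ₕ = 325.76 + 7912.71 + 4714.25 + 10112.7 = 23065.42.
23065.42 / 86185 = 0.267627... → 0.2676.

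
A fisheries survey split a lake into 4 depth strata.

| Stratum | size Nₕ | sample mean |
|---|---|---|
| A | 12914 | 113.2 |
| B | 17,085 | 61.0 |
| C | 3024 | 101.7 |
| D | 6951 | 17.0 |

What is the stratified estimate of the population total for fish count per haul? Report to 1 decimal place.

2929757.6

A: 12914·113.2 = 1461864.8
B: 17085·61.0 = 1042185
C: 3024·101.7 = 307540.8
D: 6951·17.0 = 118167
τ̂ = Σ Nₕx̄ₕ = 2929757.6.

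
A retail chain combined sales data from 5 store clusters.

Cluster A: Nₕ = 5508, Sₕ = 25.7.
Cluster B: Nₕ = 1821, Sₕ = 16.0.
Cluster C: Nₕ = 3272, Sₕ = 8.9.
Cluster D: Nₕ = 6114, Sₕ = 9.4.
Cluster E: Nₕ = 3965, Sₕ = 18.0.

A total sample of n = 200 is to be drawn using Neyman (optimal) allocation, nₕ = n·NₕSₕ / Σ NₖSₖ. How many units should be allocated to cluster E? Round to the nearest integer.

43

A: NₕSₕ = 5508·25.7 = 141555.6
B: NₕSₕ = 1821·16.0 = 29136
C: NₕSₕ = 3272·8.9 = 29120.8
D: NₕSₕ = 6114·9.4 = 57471.6
E: NₕSₕ = 3965·18.0 = 71370
Σ NₕSₕ = 328654.
n_E = 200·71370/328654 = 43.432... → 43.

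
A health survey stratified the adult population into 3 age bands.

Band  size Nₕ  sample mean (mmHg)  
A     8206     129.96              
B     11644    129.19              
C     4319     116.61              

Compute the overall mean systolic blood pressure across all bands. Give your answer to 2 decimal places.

x̄_st = (Σ Nₕx̄ₕ) / (Σ Nₕ) = (8206·129.96 + 11644·129.19 + 4319·116.61) / 24169
= 3074378.71 / 24169 = 127.2034... → 127.20.

127.20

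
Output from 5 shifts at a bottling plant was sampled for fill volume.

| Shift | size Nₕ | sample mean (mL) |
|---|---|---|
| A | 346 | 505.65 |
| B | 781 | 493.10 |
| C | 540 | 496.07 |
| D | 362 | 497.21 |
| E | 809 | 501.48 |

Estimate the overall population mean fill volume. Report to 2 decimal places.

498.11

x̄_st = (Σ Nₕx̄ₕ) / (Σ Nₕ) = (346·505.65 + 781·493.10 + 540·496.07 + 362·497.21 + 809·501.48) / 2838
= 1413631.14 / 2838 = 498.1082... → 498.11.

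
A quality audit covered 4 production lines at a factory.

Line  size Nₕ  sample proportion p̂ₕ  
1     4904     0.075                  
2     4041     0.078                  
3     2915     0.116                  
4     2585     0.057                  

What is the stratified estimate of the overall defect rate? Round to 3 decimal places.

0.081

N = 4904 + 4041 + 2915 + 2585 = 14445.
Overall proportion = Σ (Nₕ/N)·p̂ₕ.
Σ Nₕp̂ₕ = 367.8 + 315.198 + 338.14 + 147.345 = 1168.483.
1168.483 / 14445 = 0.08089... → 0.081.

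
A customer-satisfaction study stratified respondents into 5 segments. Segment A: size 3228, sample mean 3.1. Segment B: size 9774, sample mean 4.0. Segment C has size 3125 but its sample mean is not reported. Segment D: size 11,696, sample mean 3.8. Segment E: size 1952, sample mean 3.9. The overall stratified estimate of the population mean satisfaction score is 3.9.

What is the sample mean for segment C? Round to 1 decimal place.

4.8

Σ Nₕx̄ₕ = N·μ, so 3125·x̄_C = 29775·3.9 − (3228·3.1 + 9774·4.0 + 11696·3.8 + 1952·3.9).
= 116122.5 − 101160.4 = 14962.1.
x̄_C = 14962.1 / 3125 = 4.788... → 4.8.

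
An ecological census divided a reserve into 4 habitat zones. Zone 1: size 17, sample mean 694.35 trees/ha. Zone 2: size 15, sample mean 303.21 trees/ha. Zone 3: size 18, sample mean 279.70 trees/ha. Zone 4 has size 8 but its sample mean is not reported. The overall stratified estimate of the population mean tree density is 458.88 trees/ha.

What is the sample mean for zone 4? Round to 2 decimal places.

Σ Nₕx̄ₕ = N·μ, so 8·x̄_4 = 58·458.88 − (17·694.35 + 15·303.21 + 18·279.70).
= 26615.04 − 21386.7 = 5228.34.
x̄_4 = 5228.34 / 8 = 653.5425 → 653.54.

653.54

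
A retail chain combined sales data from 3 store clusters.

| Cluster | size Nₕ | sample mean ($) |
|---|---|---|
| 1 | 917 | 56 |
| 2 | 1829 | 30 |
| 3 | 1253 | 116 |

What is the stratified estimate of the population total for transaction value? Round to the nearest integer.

Estimate total by summing Nₕ·x̄ₕ over strata.
917·56 + 1829·30 + 1253·116 = 51352 + 54870 + 145348 = 251570.

251570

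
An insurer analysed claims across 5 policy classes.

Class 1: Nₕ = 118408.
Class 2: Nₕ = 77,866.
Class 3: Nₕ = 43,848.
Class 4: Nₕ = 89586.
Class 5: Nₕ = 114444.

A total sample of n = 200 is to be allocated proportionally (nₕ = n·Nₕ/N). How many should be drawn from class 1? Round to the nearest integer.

53

Share of class 1 = 118408/444152 = 0.26659.
Allocate 200 × 0.26659 = 53.319... → 53.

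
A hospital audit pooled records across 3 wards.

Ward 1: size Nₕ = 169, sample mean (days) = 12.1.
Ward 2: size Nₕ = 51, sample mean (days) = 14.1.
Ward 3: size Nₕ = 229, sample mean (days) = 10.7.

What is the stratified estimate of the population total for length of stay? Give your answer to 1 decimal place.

Population total = Σ Nₕ·x̄ₕ (each stratum's size times its mean).
169·12.1 + 51·14.1 + 229·10.7 = 2044.9 + 719.1 + 2450.3 = 5214.3.

5214.3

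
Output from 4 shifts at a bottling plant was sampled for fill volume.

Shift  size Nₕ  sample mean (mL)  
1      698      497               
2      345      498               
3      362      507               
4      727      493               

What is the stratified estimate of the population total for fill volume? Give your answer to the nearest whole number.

Estimate total by summing Nₕ·x̄ₕ over strata.
698·497 + 345·498 + 362·507 + 727·493 = 346906 + 171810 + 183534 + 358411 = 1060661.

1060661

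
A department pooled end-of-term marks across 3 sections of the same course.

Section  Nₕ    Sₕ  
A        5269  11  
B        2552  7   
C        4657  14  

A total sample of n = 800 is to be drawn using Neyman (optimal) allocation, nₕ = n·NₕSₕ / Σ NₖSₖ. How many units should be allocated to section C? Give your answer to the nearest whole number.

370

A: NₕSₕ = 5269·11 = 57959
B: NₕSₕ = 2552·7 = 17864
C: NₕSₕ = 4657·14 = 65198
Σ NₕSₕ = 141021.
n_C = 800·65198/141021 = 369.863... → 370.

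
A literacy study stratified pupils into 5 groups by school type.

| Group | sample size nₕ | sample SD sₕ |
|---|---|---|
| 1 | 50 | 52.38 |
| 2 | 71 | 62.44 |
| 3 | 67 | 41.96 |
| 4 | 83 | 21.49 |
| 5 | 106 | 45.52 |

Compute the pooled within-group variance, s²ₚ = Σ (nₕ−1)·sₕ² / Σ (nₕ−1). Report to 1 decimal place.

1: (50−1)·52.38² = 49·2743.6644 = 134439.5556
2: (71−1)·62.44² = 70·3898.7536 = 272912.752
3: (67−1)·41.96² = 66·1760.6416 = 116202.3456
4: (83−1)·21.49² = 82·461.8201 = 37869.2482
5: (106−1)·45.52² = 105·2072.0704 = 217567.392
Numerator = 778991.2934; denominator = Σ(nₕ−1) = 372.
s²ₚ = 778991.2934/372 = 2094.063... → 2094.1.

2094.1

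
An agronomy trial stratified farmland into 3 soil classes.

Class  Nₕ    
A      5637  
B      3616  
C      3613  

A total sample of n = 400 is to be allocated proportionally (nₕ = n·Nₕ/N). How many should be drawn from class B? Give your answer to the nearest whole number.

112

N = 5637 + 3616 + 3613 = 12866.
n_B = 400·3616/12866 = 112.420... → 112.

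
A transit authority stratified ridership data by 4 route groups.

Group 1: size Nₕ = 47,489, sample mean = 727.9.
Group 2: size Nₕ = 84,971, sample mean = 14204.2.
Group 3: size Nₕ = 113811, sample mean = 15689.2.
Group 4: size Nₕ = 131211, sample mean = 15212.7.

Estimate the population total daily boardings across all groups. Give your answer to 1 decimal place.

Population total = Σ Nₕ·x̄ₕ (each stratum's size times its mean).
47489·727.9 + 84971·14204.2 + 113811·15689.2 + 131211·15212.7 = 34567243.1 + 1206945078.2 + 1785603541.2 + 1996073579.7 = 5023189442.2.

5023189442.2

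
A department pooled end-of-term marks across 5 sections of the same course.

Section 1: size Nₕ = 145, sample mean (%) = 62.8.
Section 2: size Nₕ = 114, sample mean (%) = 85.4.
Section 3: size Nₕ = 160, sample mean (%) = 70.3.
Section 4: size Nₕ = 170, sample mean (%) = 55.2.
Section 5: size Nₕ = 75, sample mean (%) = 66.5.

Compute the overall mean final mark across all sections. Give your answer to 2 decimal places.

x̄_st = (Σ Nₕx̄ₕ) / (Σ Nₕ) = (145·62.8 + 114·85.4 + 160·70.3 + 170·55.2 + 75·66.5) / 664
= 44461.1 / 664 = 66.9595... → 66.96.

66.96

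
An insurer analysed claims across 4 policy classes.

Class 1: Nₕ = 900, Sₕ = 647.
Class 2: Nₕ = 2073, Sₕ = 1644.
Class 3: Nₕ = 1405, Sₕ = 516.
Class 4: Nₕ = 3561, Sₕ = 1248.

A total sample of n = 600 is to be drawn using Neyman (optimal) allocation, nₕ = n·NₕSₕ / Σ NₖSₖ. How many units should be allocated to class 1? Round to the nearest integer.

1: NₕSₕ = 900·647 = 582300
2: NₕSₕ = 2073·1644 = 3408012
3: NₕSₕ = 1405·516 = 724980
4: NₕSₕ = 3561·1248 = 4444128
Σ NₕSₕ = 9159420.
n_1 = 600·582300/9159420 = 38.144... → 38.

38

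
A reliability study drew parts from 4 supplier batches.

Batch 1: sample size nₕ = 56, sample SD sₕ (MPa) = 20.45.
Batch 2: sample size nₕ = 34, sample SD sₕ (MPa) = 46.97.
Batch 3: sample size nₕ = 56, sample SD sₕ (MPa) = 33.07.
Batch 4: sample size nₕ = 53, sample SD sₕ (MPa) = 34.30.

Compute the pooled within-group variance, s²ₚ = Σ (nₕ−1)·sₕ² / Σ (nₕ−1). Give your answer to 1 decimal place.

1113.5

1: (56−1)·20.45² = 55·418.2025 = 23001.1375
2: (34−1)·46.97² = 33·2206.1809 = 72803.9697
3: (56−1)·33.07² = 55·1093.6249 = 60149.3695
4: (53−1)·34.30² = 52·1176.49 = 61177.48
Numerator = 217131.9567; denominator = Σ(nₕ−1) = 195.
s²ₚ = 217131.9567/195 = 1113.497... → 1113.5.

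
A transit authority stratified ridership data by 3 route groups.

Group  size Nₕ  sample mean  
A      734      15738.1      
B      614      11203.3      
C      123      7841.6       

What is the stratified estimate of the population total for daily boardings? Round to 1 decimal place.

19395108.4

Population total = Σ Nₕ·x̄ₕ (each stratum's size times its mean).
734·15738.1 + 614·11203.3 + 123·7841.6 = 11551765.4 + 6878826.2 + 964516.8 = 19395108.4.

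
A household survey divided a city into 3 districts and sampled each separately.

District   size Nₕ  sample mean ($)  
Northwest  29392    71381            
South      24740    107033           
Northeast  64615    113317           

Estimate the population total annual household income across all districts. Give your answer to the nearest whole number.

12068004727

Estimate total by summing Nₕ·x̄ₕ over strata.
29392·71381 + 24740·107033 + 64615·113317 = 2098030352 + 2647996420 + 7321977955 = 12068004727.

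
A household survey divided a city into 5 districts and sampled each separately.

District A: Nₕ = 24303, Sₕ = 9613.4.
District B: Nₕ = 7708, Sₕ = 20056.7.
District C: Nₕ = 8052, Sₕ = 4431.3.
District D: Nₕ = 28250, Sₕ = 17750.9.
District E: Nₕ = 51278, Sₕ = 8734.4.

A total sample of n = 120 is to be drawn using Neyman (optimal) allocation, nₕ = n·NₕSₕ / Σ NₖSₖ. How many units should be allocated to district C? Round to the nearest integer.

A: NₕSₕ = 24303·9613.4 = 233634460.2
B: NₕSₕ = 7708·20056.7 = 154597043.6
C: NₕSₕ = 8052·4431.3 = 35680827.6
D: NₕSₕ = 28250·17750.9 = 501462925
E: NₕSₕ = 51278·8734.4 = 447882563.2
Σ NₕSₕ = 1373257819.6.
n_C = 120·35680827.6/1373257819.6 = 3.118... → 3.

3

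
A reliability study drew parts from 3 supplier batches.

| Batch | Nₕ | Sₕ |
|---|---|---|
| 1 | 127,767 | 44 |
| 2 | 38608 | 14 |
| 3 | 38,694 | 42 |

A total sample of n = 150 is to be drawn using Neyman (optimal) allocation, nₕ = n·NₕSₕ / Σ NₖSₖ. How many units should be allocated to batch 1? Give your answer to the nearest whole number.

108

Σ NₕSₕ = 127767·44 + 38608·14 + 38694·42 = 7787408.
Share for 1: 5621748/7787408 = 0.72190.
n_1 = 150 × 0.72190 = 108.285... → 108.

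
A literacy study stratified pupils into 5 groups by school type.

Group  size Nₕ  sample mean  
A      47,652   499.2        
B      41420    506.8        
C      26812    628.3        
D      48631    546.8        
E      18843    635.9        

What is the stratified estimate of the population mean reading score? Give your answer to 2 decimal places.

x̄_st = (Σ Nₕx̄ₕ) / (Σ Nₕ) = (47652·499.2 + 41420·506.8 + 26812·628.3 + 48631·546.8 + 18843·635.9) / 183358
= 100199208.5 / 183358 = 546.4676... → 546.47.

546.47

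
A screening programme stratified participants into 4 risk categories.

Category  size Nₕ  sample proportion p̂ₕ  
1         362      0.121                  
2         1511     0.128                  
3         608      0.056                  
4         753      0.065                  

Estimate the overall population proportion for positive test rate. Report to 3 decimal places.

0.099

Wₕ = Nₕ/N with N = 3234: 0.1119, 0.4672, 0.1880, 0.2328.
p̂_st = 0.1119·0.121 + 0.4672·0.128 + 0.1880·0.056 + 0.2328·0.065 ≈ 0.09901... → 0.099.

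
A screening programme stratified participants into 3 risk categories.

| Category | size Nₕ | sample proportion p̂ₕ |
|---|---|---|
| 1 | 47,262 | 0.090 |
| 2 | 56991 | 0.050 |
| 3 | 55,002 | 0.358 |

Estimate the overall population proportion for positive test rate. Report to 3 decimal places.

Wₕ = Nₕ/N with N = 159255: 0.2968, 0.3579, 0.3454.
p̂_st = 0.2968·0.090 + 0.3579·0.050 + 0.3454·0.358 ≈ 0.16824... → 0.168.

0.168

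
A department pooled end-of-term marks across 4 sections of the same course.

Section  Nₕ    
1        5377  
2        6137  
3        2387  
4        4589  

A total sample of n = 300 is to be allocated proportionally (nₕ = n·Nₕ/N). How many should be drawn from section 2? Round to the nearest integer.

100

Share of section 2 = 6137/18490 = 0.33191.
Allocate 300 × 0.33191 = 99.573... → 100.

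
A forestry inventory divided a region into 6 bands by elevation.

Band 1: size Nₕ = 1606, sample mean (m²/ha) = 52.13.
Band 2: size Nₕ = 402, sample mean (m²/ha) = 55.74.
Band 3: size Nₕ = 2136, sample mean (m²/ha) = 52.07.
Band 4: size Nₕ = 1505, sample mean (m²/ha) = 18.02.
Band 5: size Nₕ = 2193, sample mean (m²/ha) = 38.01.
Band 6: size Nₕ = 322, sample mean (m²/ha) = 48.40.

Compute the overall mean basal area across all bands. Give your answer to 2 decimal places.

42.06

x̄_st = (Σ Nₕx̄ₕ) / (Σ Nₕ) = (1606·52.13 + 402·55.74 + 2136·52.07 + 1505·18.02 + 2193·38.01 + 322·48.40) / 8164
= 343410.61 / 8164 = 42.0640... → 42.06.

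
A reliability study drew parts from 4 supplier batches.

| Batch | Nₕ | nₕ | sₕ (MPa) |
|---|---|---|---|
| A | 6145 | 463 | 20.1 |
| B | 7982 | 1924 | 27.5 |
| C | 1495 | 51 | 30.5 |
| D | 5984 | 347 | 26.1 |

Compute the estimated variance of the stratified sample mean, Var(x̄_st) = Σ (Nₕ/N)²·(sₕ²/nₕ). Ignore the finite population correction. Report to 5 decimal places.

0.36215

N = 21606. Term for each stratum: Wₕ²sₕ²/nₕ.
Var(x̄_st) = 0.07058398 + 0.05364571 + 0.08732994 + 0.15058647 = 0.36214611 → 0.36215.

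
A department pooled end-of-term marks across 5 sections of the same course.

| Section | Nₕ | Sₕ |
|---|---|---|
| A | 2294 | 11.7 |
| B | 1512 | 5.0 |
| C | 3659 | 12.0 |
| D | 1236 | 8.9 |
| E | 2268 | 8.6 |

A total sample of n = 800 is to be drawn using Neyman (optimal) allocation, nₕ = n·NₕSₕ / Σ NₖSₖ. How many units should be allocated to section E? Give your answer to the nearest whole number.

Σ NₕSₕ = 2294·11.7 + 1512·5.0 + 3659·12.0 + 1236·8.9 + 2268·8.6 = 108813.
Share for E: 19504.8/108813 = 0.17925.
n_E = 800 × 0.17925 = 143.401... → 143.

143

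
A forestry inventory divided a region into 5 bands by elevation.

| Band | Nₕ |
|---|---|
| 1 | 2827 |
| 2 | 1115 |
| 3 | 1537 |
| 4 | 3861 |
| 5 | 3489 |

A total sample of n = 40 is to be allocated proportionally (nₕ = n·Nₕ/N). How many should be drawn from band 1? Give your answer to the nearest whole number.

N = 2827 + 1115 + 1537 + 3861 + 3489 = 12829.
n_1 = 40·2827/12829 = 8.814... → 9.

9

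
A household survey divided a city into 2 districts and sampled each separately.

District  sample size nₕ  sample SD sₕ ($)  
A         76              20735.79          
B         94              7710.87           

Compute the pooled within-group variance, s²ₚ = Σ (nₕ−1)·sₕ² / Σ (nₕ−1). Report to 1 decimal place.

224866208.5

A: (76−1)·20735.79² = 75·429972986.9241 = 32247974019.3075
B: (94−1)·7710.87² = 93·59457516.1569 = 5529549002.5917
Numerator = 37777523021.8992; denominator = Σ(nₕ−1) = 168.
s²ₚ = 37777523021.8992/168 = 224866208.464... → 224866208.5.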